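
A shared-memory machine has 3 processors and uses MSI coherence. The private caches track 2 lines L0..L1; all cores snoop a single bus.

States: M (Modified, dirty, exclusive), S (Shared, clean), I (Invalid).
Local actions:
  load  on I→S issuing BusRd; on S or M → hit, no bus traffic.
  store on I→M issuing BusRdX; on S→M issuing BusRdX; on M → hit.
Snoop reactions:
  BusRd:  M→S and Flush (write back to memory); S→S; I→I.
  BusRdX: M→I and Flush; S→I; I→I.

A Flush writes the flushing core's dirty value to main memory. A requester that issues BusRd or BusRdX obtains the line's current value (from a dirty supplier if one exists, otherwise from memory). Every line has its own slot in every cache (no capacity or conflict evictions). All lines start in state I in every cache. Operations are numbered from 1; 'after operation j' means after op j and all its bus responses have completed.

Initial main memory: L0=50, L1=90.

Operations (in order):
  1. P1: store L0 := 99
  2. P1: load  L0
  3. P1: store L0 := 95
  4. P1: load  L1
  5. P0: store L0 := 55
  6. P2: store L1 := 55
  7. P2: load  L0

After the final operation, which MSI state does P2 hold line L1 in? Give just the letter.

state = M

[1] P1: store L0 := 99 | P0:I, P1:M(99), P2:I | bus: BusRdX
[2] P1: load  L0 | P0:I, P1:M(99), P2:I | bus: none
[3] P1: store L0 := 95 | P0:I, P1:M(95), P2:I | bus: none
[4] P1: load  L1 | P0:I, P1:S(90), P2:I | bus: BusRd
[5] P0: store L0 := 55 | P0:M(55), P1:I, P2:I | bus: BusRdX,Flush
[6] P2: store L1 := 55 | P0:I, P1:I, P2:M(55) | bus: BusRdX
[7] P2: load  L0 | P0:S(55), P1:I, P2:S(55) | bus: BusRd,Flush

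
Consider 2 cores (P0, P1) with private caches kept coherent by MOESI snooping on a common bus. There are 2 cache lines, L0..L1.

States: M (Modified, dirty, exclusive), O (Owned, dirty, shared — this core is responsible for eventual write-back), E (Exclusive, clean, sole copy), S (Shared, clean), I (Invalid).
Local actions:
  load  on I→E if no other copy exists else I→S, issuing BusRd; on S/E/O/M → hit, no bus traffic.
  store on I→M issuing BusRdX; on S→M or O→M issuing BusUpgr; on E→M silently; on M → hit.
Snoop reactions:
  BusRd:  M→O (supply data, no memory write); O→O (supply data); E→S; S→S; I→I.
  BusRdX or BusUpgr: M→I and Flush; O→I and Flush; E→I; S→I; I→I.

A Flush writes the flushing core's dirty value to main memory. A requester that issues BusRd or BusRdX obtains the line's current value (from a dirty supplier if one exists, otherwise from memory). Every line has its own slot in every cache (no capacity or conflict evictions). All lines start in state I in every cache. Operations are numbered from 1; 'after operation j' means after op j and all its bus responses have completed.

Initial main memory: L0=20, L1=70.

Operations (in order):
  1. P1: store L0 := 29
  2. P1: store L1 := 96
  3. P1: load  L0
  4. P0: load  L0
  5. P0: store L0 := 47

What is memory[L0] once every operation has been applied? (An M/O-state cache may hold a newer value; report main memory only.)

memory[L0] = 29

step 1: P1: store L0 := 29  ⟶  IM  (L0)  txn=BusRdX  M[L0]=20
step 2: P1: store L1 := 96  ⟶  IM  (L1)  txn=BusRdX  M[L1]=70
step 3: P1: load  L0  ⟶  IM  (L0)  txn=∅  M[L0]=20
step 4: P0: load  L0  ⟶  SO  (L0)  txn=BusRd  M[L0]=20
step 5: P0: store L0 := 47  ⟶  MI  (L0)  txn=BusUpgr+Flush  M[L0]=29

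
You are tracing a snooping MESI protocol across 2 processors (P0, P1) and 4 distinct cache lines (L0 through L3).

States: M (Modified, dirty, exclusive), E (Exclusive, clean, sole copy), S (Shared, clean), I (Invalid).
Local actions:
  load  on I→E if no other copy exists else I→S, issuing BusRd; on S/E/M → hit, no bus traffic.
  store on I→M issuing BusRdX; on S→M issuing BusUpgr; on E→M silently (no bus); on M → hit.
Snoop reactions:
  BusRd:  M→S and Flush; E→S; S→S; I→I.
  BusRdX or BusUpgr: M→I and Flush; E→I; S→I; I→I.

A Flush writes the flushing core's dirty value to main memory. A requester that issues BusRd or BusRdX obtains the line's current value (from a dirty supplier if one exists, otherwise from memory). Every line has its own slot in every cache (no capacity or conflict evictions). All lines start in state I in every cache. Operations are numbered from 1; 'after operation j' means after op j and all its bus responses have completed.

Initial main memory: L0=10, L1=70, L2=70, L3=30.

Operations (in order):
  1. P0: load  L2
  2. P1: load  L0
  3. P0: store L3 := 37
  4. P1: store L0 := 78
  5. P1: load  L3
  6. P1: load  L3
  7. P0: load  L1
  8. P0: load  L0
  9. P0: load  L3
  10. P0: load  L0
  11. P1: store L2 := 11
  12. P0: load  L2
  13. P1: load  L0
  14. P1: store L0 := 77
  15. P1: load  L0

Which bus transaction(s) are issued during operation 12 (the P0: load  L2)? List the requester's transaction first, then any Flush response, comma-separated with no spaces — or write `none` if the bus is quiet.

[1] P0: load  L2 | P0:E(70), P1:I | bus: BusRd
[2] P1: load  L0 | P0:I, P1:E(10) | bus: BusRd
[3] P0: store L3 := 37 | P0:M(37), P1:I | bus: BusRdX
[4] P1: store L0 := 78 | P0:I, P1:M(78) | bus: none
[5] P1: load  L3 | P0:S(37), P1:S(37) | bus: BusRd,Flush
[6] P1: load  L3 | P0:S(37), P1:S(37) | bus: none
[7] P0: load  L1 | P0:E(70), P1:I | bus: BusRd
[8] P0: load  L0 | P0:S(78), P1:S(78) | bus: BusRd,Flush
[9] P0: load  L3 | P0:S(37), P1:S(37) | bus: none
[10] P0: load  L0 | P0:S(78), P1:S(78) | bus: none
[11] P1: store L2 := 11 | P0:I, P1:M(11) | bus: BusRdX
[12] P0: load  L2 | P0:S(11), P1:S(11) | bus: BusRd,Flush
[13] P1: load  L0 | P0:S(78), P1:S(78) | bus: none
[14] P1: store L0 := 77 | P0:I, P1:M(77) | bus: BusUpgr
[15] P1: load  L0 | P0:I, P1:M(77) | bus: none

bus = BusRd,Flush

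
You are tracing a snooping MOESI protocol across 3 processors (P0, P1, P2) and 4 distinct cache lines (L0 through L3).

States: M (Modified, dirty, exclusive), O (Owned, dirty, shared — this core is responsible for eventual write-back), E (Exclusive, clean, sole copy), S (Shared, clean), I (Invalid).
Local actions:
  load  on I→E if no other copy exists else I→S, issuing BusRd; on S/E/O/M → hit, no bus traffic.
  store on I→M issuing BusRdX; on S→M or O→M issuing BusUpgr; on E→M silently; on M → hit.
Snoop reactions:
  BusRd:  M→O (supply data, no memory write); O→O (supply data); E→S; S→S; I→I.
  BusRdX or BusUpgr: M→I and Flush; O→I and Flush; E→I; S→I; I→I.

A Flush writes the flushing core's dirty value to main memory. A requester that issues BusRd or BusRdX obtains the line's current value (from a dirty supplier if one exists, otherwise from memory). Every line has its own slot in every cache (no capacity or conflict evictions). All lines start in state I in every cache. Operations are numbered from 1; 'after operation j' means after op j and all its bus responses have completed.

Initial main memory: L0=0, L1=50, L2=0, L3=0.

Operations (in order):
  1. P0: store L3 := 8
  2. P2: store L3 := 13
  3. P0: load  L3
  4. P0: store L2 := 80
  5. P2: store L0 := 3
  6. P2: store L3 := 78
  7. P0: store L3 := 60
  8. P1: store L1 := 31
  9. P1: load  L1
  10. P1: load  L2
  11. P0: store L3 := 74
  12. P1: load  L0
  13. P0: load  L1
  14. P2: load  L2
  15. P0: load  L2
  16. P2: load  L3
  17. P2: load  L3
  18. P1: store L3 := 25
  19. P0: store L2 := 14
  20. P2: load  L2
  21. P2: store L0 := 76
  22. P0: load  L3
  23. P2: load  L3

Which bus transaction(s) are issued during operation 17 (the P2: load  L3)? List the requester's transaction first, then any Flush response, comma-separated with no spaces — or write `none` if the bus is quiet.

step 1: P0: store L3 := 8  ⟶  MII  (L3)  txn=BusRdX  M[L3]=0
step 2: P2: store L3 := 13  ⟶  IIM  (L3)  txn=BusRdX+Flush  M[L3]=8
step 3: P0: load  L3  ⟶  SIO  (L3)  txn=BusRd  M[L3]=8
step 4: P0: store L2 := 80  ⟶  MII  (L2)  txn=BusRdX  M[L2]=0
step 5: P2: store L0 := 3  ⟶  IIM  (L0)  txn=BusRdX  M[L0]=0
step 6: P2: store L3 := 78  ⟶  IIM  (L3)  txn=BusUpgr  M[L3]=8
step 7: P0: store L3 := 60  ⟶  MII  (L3)  txn=BusRdX+Flush  M[L3]=78
step 8: P1: store L1 := 31  ⟶  IMI  (L1)  txn=BusRdX  M[L1]=50
step 9: P1: load  L1  ⟶  IMI  (L1)  txn=∅  M[L1]=50
step 10: P1: load  L2  ⟶  OSI  (L2)  txn=BusRd  M[L2]=0
step 11: P0: store L3 := 74  ⟶  MII  (L3)  txn=∅  M[L3]=78
step 12: P1: load  L0  ⟶  ISO  (L0)  txn=BusRd  M[L0]=0
step 13: P0: load  L1  ⟶  SOI  (L1)  txn=BusRd  M[L1]=50
step 14: P2: load  L2  ⟶  OSS  (L2)  txn=BusRd  M[L2]=0
step 15: P0: load  L2  ⟶  OSS  (L2)  txn=∅  M[L2]=0
step 16: P2: load  L3  ⟶  OIS  (L3)  txn=BusRd  M[L3]=78
step 17: P2: load  L3  ⟶  OIS  (L3)  txn=∅  M[L3]=78
step 18: P1: store L3 := 25  ⟶  IMI  (L3)  txn=BusRdX+Flush  M[L3]=74
step 19: P0: store L2 := 14  ⟶  MII  (L2)  txn=BusUpgr  M[L2]=0
step 20: P2: load  L2  ⟶  OIS  (L2)  txn=BusRd  M[L2]=0
step 21: P2: store L0 := 76  ⟶  IIM  (L0)  txn=BusUpgr  M[L0]=0
step 22: P0: load  L3  ⟶  SOI  (L3)  txn=BusRd  M[L3]=74
step 23: P2: load  L3  ⟶  SOS  (L3)  txn=BusRd  M[L3]=74

bus = none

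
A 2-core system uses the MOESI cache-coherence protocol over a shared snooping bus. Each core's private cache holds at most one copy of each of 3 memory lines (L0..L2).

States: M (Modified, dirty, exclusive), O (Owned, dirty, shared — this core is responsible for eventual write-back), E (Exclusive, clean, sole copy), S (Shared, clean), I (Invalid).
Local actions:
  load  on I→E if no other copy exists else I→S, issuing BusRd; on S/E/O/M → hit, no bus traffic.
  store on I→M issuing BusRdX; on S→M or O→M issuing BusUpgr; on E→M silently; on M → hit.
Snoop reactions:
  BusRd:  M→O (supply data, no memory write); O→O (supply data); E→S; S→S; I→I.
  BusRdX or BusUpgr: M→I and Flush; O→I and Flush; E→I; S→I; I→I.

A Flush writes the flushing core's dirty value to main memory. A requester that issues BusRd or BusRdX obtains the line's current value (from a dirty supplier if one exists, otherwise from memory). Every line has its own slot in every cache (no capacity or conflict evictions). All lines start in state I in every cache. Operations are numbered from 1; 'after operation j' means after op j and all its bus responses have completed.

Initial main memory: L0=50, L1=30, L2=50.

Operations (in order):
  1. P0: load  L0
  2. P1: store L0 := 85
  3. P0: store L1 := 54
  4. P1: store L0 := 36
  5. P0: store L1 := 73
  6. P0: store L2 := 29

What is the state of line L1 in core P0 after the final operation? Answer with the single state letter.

step 1: P0: load  L0  ⟶  EI  (L0)  txn=BusRd  M[L0]=50
step 2: P1: store L0 := 85  ⟶  IM  (L0)  txn=BusRdX  M[L0]=50
step 3: P0: store L1 := 54  ⟶  MI  (L1)  txn=BusRdX  M[L1]=30
step 4: P1: store L0 := 36  ⟶  IM  (L0)  txn=∅  M[L0]=50
step 5: P0: store L1 := 73  ⟶  MI  (L1)  txn=∅  M[L1]=30
step 6: P0: store L2 := 29  ⟶  MI  (L2)  txn=BusRdX  M[L2]=50

state = M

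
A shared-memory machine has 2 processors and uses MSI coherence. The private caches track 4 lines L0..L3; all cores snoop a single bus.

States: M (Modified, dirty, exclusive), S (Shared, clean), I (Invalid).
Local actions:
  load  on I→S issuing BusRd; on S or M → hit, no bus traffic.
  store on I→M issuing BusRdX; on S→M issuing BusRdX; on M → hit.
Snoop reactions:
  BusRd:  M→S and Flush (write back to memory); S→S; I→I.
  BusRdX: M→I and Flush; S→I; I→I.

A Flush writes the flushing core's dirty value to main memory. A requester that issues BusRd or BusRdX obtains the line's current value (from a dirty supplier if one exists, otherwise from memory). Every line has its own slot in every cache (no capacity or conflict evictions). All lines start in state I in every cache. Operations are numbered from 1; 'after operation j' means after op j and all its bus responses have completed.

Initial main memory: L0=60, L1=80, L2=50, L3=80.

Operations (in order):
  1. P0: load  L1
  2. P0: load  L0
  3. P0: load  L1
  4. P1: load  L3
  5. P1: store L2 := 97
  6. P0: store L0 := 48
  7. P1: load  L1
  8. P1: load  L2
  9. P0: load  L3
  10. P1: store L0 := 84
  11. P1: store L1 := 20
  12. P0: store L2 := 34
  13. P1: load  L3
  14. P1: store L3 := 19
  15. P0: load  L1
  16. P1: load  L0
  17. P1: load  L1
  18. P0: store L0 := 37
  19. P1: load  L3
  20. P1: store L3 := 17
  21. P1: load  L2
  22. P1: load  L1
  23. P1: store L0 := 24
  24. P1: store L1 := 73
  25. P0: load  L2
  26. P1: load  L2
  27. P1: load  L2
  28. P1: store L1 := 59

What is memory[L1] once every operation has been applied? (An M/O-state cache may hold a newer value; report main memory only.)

memory[L1] = 20

[1] P0: load  L1 | P0:S(80), P1:I | bus: BusRd
[2] P0: load  L0 | P0:S(60), P1:I | bus: BusRd
[3] P0: load  L1 | P0:S(80), P1:I | bus: none
[4] P1: load  L3 | P0:I, P1:S(80) | bus: BusRd
[5] P1: store L2 := 97 | P0:I, P1:M(97) | bus: BusRdX
[6] P0: store L0 := 48 | P0:M(48), P1:I | bus: BusRdX
[7] P1: load  L1 | P0:S(80), P1:S(80) | bus: BusRd
[8] P1: load  L2 | P0:I, P1:M(97) | bus: none
[9] P0: load  L3 | P0:S(80), P1:S(80) | bus: BusRd
[10] P1: store L0 := 84 | P0:I, P1:M(84) | bus: BusRdX,Flush
[11] P1: store L1 := 20 | P0:I, P1:M(20) | bus: BusRdX
[12] P0: store L2 := 34 | P0:M(34), P1:I | bus: BusRdX,Flush
[13] P1: load  L3 | P0:S(80), P1:S(80) | bus: none
[14] P1: store L3 := 19 | P0:I, P1:M(19) | bus: BusRdX
[15] P0: load  L1 | P0:S(20), P1:S(20) | bus: BusRd,Flush
[16] P1: load  L0 | P0:I, P1:M(84) | bus: none
[17] P1: load  L1 | P0:S(20), P1:S(20) | bus: none
[18] P0: store L0 := 37 | P0:M(37), P1:I | bus: BusRdX,Flush
[19] P1: load  L3 | P0:I, P1:M(19) | bus: none
[20] P1: store L3 := 17 | P0:I, P1:M(17) | bus: none
[21] P1: load  L2 | P0:S(34), P1:S(34) | bus: BusRd,Flush
[22] P1: load  L1 | P0:S(20), P1:S(20) | bus: none
[23] P1: store L0 := 24 | P0:I, P1:M(24) | bus: BusRdX,Flush
[24] P1: store L1 := 73 | P0:I, P1:M(73) | bus: BusRdX
[25] P0: load  L2 | P0:S(34), P1:S(34) | bus: none
[26] P1: load  L2 | P0:S(34), P1:S(34) | bus: none
[27] P1: load  L2 | P0:S(34), P1:S(34) | bus: none
[28] P1: store L1 := 59 | P0:I, P1:M(59) | bus: none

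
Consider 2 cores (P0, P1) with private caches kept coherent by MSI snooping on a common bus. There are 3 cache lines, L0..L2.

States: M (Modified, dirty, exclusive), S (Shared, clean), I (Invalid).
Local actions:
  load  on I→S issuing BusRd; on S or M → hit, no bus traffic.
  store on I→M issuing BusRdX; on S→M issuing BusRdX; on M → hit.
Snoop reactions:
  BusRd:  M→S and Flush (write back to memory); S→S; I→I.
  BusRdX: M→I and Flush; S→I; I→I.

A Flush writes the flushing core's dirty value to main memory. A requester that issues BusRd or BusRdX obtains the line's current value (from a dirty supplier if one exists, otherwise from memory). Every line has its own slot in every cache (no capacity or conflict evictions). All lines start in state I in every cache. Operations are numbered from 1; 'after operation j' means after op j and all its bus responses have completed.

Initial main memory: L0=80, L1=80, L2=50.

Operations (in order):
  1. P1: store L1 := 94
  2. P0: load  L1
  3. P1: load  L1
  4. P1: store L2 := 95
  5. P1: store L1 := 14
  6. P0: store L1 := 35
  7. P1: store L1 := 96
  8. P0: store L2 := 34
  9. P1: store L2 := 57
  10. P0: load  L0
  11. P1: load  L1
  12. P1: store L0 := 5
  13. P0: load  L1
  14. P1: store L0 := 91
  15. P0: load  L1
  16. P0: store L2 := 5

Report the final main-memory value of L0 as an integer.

[1] P1: store L1 := 94 | P0:I, P1:M(94) | bus: BusRdX
[2] P0: load  L1 | P0:S(94), P1:S(94) | bus: BusRd,Flush
[3] P1: load  L1 | P0:S(94), P1:S(94) | bus: none
[4] P1: store L2 := 95 | P0:I, P1:M(95) | bus: BusRdX
[5] P1: store L1 := 14 | P0:I, P1:M(14) | bus: BusRdX
[6] P0: store L1 := 35 | P0:M(35), P1:I | bus: BusRdX,Flush
[7] P1: store L1 := 96 | P0:I, P1:M(96) | bus: BusRdX,Flush
[8] P0: store L2 := 34 | P0:M(34), P1:I | bus: BusRdX,Flush
[9] P1: store L2 := 57 | P0:I, P1:M(57) | bus: BusRdX,Flush
[10] P0: load  L0 | P0:S(80), P1:I | bus: BusRd
[11] P1: load  L1 | P0:I, P1:M(96) | bus: none
[12] P1: store L0 := 5 | P0:I, P1:M(5) | bus: BusRdX
[13] P0: load  L1 | P0:S(96), P1:S(96) | bus: BusRd,Flush
[14] P1: store L0 := 91 | P0:I, P1:M(91) | bus: none
[15] P0: load  L1 | P0:S(96), P1:S(96) | bus: none
[16] P0: store L2 := 5 | P0:M(5), P1:I | bus: BusRdX,Flush

memory[L0] = 80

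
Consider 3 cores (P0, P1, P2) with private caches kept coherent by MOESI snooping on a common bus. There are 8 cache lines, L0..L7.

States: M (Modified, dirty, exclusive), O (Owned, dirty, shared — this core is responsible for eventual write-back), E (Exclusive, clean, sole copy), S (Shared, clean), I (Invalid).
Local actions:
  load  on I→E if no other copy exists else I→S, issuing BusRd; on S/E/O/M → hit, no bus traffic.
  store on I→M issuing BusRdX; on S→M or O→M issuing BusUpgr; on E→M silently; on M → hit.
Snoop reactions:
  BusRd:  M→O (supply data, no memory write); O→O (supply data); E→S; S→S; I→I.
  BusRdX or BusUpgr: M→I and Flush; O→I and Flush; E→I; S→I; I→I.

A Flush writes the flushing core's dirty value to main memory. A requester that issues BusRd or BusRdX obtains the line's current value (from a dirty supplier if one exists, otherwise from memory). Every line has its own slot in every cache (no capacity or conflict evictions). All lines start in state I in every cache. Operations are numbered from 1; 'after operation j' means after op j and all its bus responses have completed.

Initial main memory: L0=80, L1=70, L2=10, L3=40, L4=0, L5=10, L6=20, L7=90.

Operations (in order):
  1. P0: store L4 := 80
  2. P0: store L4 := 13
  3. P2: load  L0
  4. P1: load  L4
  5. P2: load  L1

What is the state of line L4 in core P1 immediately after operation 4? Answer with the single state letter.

1. P0: store L4 := 80  bus=[BusRdX]  L4: P0=M P1=I P2=I  mem[L4]=0
2. P0: store L4 := 13  bus=[-]  L4: P0=M P1=I P2=I  mem[L4]=0
3. P2: load  L0  bus=[BusRd]  L0: P0=I P1=I P2=E  mem[L0]=80
4. P1: load  L4  bus=[BusRd]  L4: P0=O P1=S P2=I  mem[L4]=0
5. P2: load  L1  bus=[BusRd]  L1: P0=I P1=I P2=E  mem[L1]=70

state = S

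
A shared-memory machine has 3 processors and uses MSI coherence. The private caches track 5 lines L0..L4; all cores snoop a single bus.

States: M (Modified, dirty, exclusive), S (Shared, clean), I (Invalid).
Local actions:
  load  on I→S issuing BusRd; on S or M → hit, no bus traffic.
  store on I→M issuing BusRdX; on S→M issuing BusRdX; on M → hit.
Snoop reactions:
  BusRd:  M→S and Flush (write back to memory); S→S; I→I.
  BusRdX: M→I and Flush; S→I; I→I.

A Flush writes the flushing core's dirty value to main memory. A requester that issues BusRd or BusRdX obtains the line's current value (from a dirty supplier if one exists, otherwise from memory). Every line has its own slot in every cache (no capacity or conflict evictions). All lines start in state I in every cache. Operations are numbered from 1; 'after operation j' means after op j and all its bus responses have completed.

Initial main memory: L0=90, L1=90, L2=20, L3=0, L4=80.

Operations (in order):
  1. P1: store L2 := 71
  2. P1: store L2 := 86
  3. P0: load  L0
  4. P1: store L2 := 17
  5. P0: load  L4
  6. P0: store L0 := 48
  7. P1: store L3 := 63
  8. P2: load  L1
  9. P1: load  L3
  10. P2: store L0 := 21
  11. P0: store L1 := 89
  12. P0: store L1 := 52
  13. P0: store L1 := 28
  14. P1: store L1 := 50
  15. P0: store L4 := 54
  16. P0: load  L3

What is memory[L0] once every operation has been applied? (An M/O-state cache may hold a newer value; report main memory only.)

step 1: P1: store L2 := 71  ⟶  IMI  (L2)  txn=BusRdX  M[L2]=20
step 2: P1: store L2 := 86  ⟶  IMI  (L2)  txn=∅  M[L2]=20
step 3: P0: load  L0  ⟶  SII  (L0)  txn=BusRd  M[L0]=90
step 4: P1: store L2 := 17  ⟶  IMI  (L2)  txn=∅  M[L2]=20
step 5: P0: load  L4  ⟶  SII  (L4)  txn=BusRd  M[L4]=80
step 6: P0: store L0 := 48  ⟶  MII  (L0)  txn=BusRdX  M[L0]=90
step 7: P1: store L3 := 63  ⟶  IMI  (L3)  txn=BusRdX  M[L3]=0
step 8: P2: load  L1  ⟶  IIS  (L1)  txn=BusRd  M[L1]=90
step 9: P1: load  L3  ⟶  IMI  (L3)  txn=∅  M[L3]=0
step 10: P2: store L0 := 21  ⟶  IIM  (L0)  txn=BusRdX+Flush  M[L0]=48
step 11: P0: store L1 := 89  ⟶  MII  (L1)  txn=BusRdX  M[L1]=90
step 12: P0: store L1 := 52  ⟶  MII  (L1)  txn=∅  M[L1]=90
step 13: P0: store L1 := 28  ⟶  MII  (L1)  txn=∅  M[L1]=90
step 14: P1: store L1 := 50  ⟶  IMI  (L1)  txn=BusRdX+Flush  M[L1]=28
step 15: P0: store L4 := 54  ⟶  MII  (L4)  txn=BusRdX  M[L4]=80
step 16: P0: load  L3  ⟶  SSI  (L3)  txn=BusRd+Flush  M[L3]=63

memory[L0] = 48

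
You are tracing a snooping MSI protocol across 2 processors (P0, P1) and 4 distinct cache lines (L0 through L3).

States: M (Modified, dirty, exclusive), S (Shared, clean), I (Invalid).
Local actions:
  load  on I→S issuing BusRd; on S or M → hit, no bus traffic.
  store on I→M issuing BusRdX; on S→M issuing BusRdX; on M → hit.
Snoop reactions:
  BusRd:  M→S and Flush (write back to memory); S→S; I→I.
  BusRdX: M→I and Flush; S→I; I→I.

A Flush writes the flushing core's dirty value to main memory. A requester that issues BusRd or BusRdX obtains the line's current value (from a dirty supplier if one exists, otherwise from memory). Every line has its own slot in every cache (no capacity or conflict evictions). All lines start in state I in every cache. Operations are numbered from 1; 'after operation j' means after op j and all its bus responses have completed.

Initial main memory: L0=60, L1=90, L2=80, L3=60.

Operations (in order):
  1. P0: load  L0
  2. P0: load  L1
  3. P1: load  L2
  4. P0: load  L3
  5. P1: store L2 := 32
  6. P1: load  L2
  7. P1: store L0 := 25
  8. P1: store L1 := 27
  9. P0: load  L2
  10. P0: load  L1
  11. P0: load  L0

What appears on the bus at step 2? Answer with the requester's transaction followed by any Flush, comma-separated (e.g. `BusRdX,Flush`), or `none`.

bus = BusRd

step 1: P0: load  L0  ⟶  SI  (L0)  txn=BusRd  M[L0]=60
step 2: P0: load  L1  ⟶  SI  (L1)  txn=BusRd  M[L1]=90
step 3: P1: load  L2  ⟶  IS  (L2)  txn=BusRd  M[L2]=80
step 4: P0: load  L3  ⟶  SI  (L3)  txn=BusRd  M[L3]=60
step 5: P1: store L2 := 32  ⟶  IM  (L2)  txn=BusRdX  M[L2]=80
step 6: P1: load  L2  ⟶  IM  (L2)  txn=∅  M[L2]=80
step 7: P1: store L0 := 25  ⟶  IM  (L0)  txn=BusRdX  M[L0]=60
step 8: P1: store L1 := 27  ⟶  IM  (L1)  txn=BusRdX  M[L1]=90
step 9: P0: load  L2  ⟶  SS  (L2)  txn=BusRd+Flush  M[L2]=32
step 10: P0: load  L1  ⟶  SS  (L1)  txn=BusRd+Flush  M[L1]=27
step 11: P0: load  L0  ⟶  SS  (L0)  txn=BusRd+Flush  M[L0]=25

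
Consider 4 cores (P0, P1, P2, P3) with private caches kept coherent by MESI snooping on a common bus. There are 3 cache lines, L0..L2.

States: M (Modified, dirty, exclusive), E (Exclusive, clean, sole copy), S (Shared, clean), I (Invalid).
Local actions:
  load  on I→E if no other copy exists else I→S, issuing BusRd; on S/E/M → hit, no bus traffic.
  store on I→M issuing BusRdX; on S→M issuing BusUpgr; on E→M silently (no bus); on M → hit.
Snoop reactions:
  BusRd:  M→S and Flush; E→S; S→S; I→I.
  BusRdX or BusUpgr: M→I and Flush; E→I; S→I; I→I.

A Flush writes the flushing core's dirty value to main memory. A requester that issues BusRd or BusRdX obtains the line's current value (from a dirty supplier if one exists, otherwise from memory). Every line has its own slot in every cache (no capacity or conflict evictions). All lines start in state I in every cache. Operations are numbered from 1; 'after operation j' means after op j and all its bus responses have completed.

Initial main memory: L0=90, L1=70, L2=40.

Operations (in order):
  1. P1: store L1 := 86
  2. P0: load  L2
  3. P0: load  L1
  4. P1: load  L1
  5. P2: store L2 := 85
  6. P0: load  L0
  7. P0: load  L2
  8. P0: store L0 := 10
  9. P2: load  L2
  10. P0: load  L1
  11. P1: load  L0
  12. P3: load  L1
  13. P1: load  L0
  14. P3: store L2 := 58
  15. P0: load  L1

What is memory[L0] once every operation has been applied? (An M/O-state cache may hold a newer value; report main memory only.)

  op1 P1: store L1 := 86 → I/M/I/I on L1; bus BusRdX; mem=70
  op2 P0: load  L2 → E/I/I/I on L2; bus BusRd; mem=40
  op3 P0: load  L1 → S/S/I/I on L1; bus BusRd Flush; mem=86
  op4 P1: load  L1 → S/S/I/I on L1; bus (none); mem=86
  op5 P2: store L2 := 85 → I/I/M/I on L2; bus BusRdX; mem=40
  op6 P0: load  L0 → E/I/I/I on L0; bus BusRd; mem=90
  op7 P0: load  L2 → S/I/S/I on L2; bus BusRd Flush; mem=85
  op8 P0: store L0 := 10 → M/I/I/I on L0; bus (none); mem=90
  op9 P2: load  L2 → S/I/S/I on L2; bus (none); mem=85
  op10 P0: load  L1 → S/S/I/I on L1; bus (none); mem=86
  op11 P1: load  L0 → S/S/I/I on L0; bus BusRd Flush; mem=10
  op12 P3: load  L1 → S/S/I/S on L1; bus BusRd; mem=86
  op13 P1: load  L0 → S/S/I/I on L0; bus (none); mem=10
  op14 P3: store L2 := 58 → I/I/I/M on L2; bus BusRdX; mem=85
  op15 P0: load  L1 → S/S/I/S on L1; bus (none); mem=86

memory[L0] = 10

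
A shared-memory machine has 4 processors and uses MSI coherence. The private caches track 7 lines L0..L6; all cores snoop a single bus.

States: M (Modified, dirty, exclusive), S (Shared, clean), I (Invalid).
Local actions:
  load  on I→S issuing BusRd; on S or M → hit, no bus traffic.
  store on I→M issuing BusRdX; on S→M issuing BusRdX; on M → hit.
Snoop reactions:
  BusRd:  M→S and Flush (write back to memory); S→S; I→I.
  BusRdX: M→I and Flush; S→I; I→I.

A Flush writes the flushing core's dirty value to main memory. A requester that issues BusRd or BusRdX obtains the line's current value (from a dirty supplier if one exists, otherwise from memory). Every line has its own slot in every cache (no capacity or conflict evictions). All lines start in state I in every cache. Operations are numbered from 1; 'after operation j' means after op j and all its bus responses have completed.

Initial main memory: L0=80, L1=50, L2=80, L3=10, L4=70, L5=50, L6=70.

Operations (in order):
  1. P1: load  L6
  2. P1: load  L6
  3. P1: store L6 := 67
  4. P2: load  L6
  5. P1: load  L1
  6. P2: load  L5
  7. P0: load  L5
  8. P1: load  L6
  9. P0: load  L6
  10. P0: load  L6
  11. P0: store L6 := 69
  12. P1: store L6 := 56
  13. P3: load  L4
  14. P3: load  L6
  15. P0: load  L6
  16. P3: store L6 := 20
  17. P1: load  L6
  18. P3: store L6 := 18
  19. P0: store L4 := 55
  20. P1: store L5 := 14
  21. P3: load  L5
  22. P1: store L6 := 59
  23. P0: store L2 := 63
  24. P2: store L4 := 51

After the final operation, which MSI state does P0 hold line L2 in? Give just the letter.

state = M

  op1 P1: load  L6 → I/S/I/I on L6; bus BusRd; mem=70
  op2 P1: load  L6 → I/S/I/I on L6; bus (none); mem=70
  op3 P1: store L6 := 67 → I/M/I/I on L6; bus BusRdX; mem=70
  op4 P2: load  L6 → I/S/S/I on L6; bus BusRd Flush; mem=67
  op5 P1: load  L1 → I/S/I/I on L1; bus BusRd; mem=50
  op6 P2: load  L5 → I/I/S/I on L5; bus BusRd; mem=50
  op7 P0: load  L5 → S/I/S/I on L5; bus BusRd; mem=50
  op8 P1: load  L6 → I/S/S/I on L6; bus (none); mem=67
  op9 P0: load  L6 → S/S/S/I on L6; bus BusRd; mem=67
  op10 P0: load  L6 → S/S/S/I on L6; bus (none); mem=67
  op11 P0: store L6 := 69 → M/I/I/I on L6; bus BusRdX; mem=67
  op12 P1: store L6 := 56 → I/M/I/I on L6; bus BusRdX Flush; mem=69
  op13 P3: load  L4 → I/I/I/S on L4; bus BusRd; mem=70
  op14 P3: load  L6 → I/S/I/S on L6; bus BusRd Flush; mem=56
  op15 P0: load  L6 → S/S/I/S on L6; bus BusRd; mem=56
  op16 P3: store L6 := 20 → I/I/I/M on L6; bus BusRdX; mem=56
  op17 P1: load  L6 → I/S/I/S on L6; bus BusRd Flush; mem=20
  op18 P3: store L6 := 18 → I/I/I/M on L6; bus BusRdX; mem=20
  op19 P0: store L4 := 55 → M/I/I/I on L4; bus BusRdX; mem=70
  op20 P1: store L5 := 14 → I/M/I/I on L5; bus BusRdX; mem=50
  op21 P3: load  L5 → I/S/I/S on L5; bus BusRd Flush; mem=14
  op22 P1: store L6 := 59 → I/M/I/I on L6; bus BusRdX Flush; mem=18
  op23 P0: store L2 := 63 → M/I/I/I on L2; bus BusRdX; mem=80
  op24 P2: store L4 := 51 → I/I/M/I on L4; bus BusRdX Flush; mem=55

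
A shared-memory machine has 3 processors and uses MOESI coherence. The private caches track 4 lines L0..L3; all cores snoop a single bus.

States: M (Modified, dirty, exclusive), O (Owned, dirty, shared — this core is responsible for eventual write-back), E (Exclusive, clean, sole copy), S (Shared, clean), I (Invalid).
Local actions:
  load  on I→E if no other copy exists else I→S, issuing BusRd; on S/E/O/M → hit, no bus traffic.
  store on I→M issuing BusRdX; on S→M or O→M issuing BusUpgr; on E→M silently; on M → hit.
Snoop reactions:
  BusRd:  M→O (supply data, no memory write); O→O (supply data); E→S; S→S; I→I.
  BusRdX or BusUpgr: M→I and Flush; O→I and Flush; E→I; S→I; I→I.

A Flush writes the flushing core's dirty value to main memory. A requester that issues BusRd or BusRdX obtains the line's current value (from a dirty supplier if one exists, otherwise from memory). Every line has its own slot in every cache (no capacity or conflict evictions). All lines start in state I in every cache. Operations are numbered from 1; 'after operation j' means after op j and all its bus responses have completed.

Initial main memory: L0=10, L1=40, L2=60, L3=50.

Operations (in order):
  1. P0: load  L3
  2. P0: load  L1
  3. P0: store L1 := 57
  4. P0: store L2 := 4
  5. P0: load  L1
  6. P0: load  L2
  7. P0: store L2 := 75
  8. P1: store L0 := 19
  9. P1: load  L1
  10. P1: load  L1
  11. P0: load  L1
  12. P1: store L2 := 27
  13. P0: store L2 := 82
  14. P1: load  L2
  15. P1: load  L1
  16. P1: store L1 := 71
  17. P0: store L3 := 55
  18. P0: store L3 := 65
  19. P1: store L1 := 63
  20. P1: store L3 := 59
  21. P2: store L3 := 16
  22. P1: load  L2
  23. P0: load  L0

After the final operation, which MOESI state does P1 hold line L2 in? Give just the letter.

state = S

  op1 P0: load  L3 → E/I/I on L3; bus BusRd; mem=50
  op2 P0: load  L1 → E/I/I on L1; bus BusRd; mem=40
  op3 P0: store L1 := 57 → M/I/I on L1; bus (none); mem=40
  op4 P0: store L2 := 4 → M/I/I on L2; bus BusRdX; mem=60
  op5 P0: load  L1 → M/I/I on L1; bus (none); mem=40
  op6 P0: load  L2 → M/I/I on L2; bus (none); mem=60
  op7 P0: store L2 := 75 → M/I/I on L2; bus (none); mem=60
  op8 P1: store L0 := 19 → I/M/I on L0; bus BusRdX; mem=10
  op9 P1: load  L1 → O/S/I on L1; bus BusRd; mem=40
  op10 P1: load  L1 → O/S/I on L1; bus (none); mem=40
  op11 P0: load  L1 → O/S/I on L1; bus (none); mem=40
  op12 P1: store L2 := 27 → I/M/I on L2; bus BusRdX Flush; mem=75
  op13 P0: store L2 := 82 → M/I/I on L2; bus BusRdX Flush; mem=27
  op14 P1: load  L2 → O/S/I on L2; bus BusRd; mem=27
  op15 P1: load  L1 → O/S/I on L1; bus (none); mem=40
  op16 P1: store L1 := 71 → I/M/I on L1; bus BusUpgr Flush; mem=57
  op17 P0: store L3 := 55 → M/I/I on L3; bus (none); mem=50
  op18 P0: store L3 := 65 → M/I/I on L3; bus (none); mem=50
  op19 P1: store L1 := 63 → I/M/I on L1; bus (none); mem=57
  op20 P1: store L3 := 59 → I/M/I on L3; bus BusRdX Flush; mem=65
  op21 P2: store L3 := 16 → I/I/M on L3; bus BusRdX Flush; mem=59
  op22 P1: load  L2 → O/S/I on L2; bus (none); mem=27
  op23 P0: load  L0 → S/O/I on L0; bus BusRd; mem=10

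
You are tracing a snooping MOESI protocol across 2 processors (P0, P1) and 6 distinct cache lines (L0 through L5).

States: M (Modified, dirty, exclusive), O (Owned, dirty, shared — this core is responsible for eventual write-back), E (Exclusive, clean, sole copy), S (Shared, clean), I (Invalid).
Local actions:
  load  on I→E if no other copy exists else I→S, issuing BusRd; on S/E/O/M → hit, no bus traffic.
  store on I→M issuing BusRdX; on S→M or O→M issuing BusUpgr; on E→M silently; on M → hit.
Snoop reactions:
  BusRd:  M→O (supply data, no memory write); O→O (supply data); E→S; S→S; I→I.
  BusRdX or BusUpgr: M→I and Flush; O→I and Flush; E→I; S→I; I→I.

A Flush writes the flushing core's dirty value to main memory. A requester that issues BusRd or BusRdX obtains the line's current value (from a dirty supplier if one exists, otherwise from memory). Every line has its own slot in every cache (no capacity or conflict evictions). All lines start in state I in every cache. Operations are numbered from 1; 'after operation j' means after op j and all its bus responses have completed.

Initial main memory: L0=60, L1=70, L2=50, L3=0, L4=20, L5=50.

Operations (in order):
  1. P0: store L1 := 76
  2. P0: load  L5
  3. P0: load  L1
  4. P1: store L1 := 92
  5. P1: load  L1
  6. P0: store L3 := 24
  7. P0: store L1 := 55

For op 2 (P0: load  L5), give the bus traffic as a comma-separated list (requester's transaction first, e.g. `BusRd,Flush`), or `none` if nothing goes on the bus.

bus = BusRd

[1] P0: store L1 := 76 | P0:M(76), P1:I | bus: BusRdX
[2] P0: load  L5 | P0:E(50), P1:I | bus: BusRd
[3] P0: load  L1 | P0:M(76), P1:I | bus: none
[4] P1: store L1 := 92 | P0:I, P1:M(92) | bus: BusRdX,Flush
[5] P1: load  L1 | P0:I, P1:M(92) | bus: none
[6] P0: store L3 := 24 | P0:M(24), P1:I | bus: BusRdX
[7] P0: store L1 := 55 | P0:M(55), P1:I | bus: BusRdX,Flush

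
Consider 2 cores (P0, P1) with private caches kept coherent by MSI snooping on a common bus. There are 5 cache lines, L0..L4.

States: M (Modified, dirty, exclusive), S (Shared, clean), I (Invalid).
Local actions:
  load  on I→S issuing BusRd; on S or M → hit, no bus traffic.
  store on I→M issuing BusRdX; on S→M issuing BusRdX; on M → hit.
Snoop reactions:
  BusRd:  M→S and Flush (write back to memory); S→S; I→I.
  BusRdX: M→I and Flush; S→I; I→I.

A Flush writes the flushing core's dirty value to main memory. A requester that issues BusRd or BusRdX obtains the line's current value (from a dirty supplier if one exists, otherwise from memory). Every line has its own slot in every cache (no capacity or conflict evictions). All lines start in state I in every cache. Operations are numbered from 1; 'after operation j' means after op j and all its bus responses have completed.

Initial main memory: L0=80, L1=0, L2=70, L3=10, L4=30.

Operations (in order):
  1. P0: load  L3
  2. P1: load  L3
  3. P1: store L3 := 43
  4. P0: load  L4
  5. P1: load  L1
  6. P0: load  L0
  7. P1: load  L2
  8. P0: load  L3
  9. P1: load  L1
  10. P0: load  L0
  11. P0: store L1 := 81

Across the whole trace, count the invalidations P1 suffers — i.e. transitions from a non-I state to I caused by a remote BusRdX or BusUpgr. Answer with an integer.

step 1: P0: load  L3  ⟶  SI  (L3)  txn=BusRd  M[L3]=10
step 2: P1: load  L3  ⟶  SS  (L3)  txn=BusRd  M[L3]=10
step 3: P1: store L3 := 43  ⟶  IM  (L3)  txn=BusRdX  M[L3]=10
step 4: P0: load  L4  ⟶  SI  (L4)  txn=BusRd  M[L4]=30
step 5: P1: load  L1  ⟶  IS  (L1)  txn=BusRd  M[L1]=0
step 6: P0: load  L0  ⟶  SI  (L0)  txn=BusRd  M[L0]=80
step 7: P1: load  L2  ⟶  IS  (L2)  txn=BusRd  M[L2]=70
step 8: P0: load  L3  ⟶  SS  (L3)  txn=BusRd+Flush  M[L3]=43
step 9: P1: load  L1  ⟶  IS  (L1)  txn=∅  M[L1]=0
step 10: P0: load  L0  ⟶  SI  (L0)  txn=∅  M[L0]=80
step 11: P0: store L1 := 81  ⟶  MI  (L1)  txn=BusRdX  M[L1]=0

invalidations = 1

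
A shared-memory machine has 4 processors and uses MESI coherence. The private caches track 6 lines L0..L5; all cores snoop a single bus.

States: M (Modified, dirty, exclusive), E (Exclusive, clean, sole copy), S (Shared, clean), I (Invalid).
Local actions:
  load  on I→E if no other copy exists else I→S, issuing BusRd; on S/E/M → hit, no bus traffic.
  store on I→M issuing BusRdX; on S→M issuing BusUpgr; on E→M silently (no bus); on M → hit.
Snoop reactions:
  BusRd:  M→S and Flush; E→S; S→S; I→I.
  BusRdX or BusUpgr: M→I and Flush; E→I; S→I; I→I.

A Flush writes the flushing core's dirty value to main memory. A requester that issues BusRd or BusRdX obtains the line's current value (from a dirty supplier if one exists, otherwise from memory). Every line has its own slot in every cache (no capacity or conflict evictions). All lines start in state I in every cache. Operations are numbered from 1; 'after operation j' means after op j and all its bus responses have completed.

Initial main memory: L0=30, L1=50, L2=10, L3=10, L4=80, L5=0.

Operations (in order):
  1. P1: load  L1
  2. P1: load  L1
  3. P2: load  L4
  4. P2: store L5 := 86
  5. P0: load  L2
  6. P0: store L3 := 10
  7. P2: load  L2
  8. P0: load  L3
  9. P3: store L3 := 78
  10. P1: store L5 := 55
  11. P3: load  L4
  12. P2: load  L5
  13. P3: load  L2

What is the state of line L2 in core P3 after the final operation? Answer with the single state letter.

[1] P1: load  L1 | P0:I, P1:E(50), P2:I, P3:I | bus: BusRd
[2] P1: load  L1 | P0:I, P1:E(50), P2:I, P3:I | bus: none
[3] P2: load  L4 | P0:I, P1:I, P2:E(80), P3:I | bus: BusRd
[4] P2: store L5 := 86 | P0:I, P1:I, P2:M(86), P3:I | bus: BusRdX
[5] P0: load  L2 | P0:E(10), P1:I, P2:I, P3:I | bus: BusRd
[6] P0: store L3 := 10 | P0:M(10), P1:I, P2:I, P3:I | bus: BusRdX
[7] P2: load  L2 | P0:S(10), P1:I, P2:S(10), P3:I | bus: BusRd
[8] P0: load  L3 | P0:M(10), P1:I, P2:I, P3:I | bus: none
[9] P3: store L3 := 78 | P0:I, P1:I, P2:I, P3:M(78) | bus: BusRdX,Flush
[10] P1: store L5 := 55 | P0:I, P1:M(55), P2:I, P3:I | bus: BusRdX,Flush
[11] P3: load  L4 | P0:I, P1:I, P2:S(80), P3:S(80) | bus: BusRd
[12] P2: load  L5 | P0:I, P1:S(55), P2:S(55), P3:I | bus: BusRd,Flush
[13] P3: load  L2 | P0:S(10), P1:I, P2:S(10), P3:S(10) | bus: BusRd

state = S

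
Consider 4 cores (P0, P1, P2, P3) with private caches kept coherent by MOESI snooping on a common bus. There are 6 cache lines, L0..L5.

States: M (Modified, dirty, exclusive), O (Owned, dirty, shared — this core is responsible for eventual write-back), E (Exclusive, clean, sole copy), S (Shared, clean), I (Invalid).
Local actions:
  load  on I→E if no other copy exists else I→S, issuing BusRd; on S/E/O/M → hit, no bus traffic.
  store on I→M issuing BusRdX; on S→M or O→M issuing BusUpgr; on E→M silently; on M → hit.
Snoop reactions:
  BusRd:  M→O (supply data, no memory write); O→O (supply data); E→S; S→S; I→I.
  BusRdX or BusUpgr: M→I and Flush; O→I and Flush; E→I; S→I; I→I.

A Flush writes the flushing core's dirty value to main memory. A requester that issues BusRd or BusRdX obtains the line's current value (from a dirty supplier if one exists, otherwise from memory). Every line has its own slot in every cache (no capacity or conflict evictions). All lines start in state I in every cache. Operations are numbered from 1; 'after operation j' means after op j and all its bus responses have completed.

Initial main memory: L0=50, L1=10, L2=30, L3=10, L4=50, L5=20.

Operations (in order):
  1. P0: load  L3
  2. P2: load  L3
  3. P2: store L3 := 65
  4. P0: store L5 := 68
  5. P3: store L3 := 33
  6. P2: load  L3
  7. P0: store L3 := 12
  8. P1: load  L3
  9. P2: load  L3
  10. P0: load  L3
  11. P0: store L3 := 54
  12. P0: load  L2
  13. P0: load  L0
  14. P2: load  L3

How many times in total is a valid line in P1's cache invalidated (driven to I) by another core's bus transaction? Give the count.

  op1 P0: load  L3 → E/I/I/I on L3; bus BusRd; mem=10
  op2 P2: load  L3 → S/I/S/I on L3; bus BusRd; mem=10
  op3 P2: store L3 := 65 → I/I/M/I on L3; bus BusUpgr; mem=10
  op4 P0: store L5 := 68 → M/I/I/I on L5; bus BusRdX; mem=20
  op5 P3: store L3 := 33 → I/I/I/M on L3; bus BusRdX Flush; mem=65
  op6 P2: load  L3 → I/I/S/O on L3; bus BusRd; mem=65
  op7 P0: store L3 := 12 → M/I/I/I on L3; bus BusRdX Flush; mem=33
  op8 P1: load  L3 → O/S/I/I on L3; bus BusRd; mem=33
  op9 P2: load  L3 → O/S/S/I on L3; bus BusRd; mem=33
  op10 P0: load  L3 → O/S/S/I on L3; bus (none); mem=33
  op11 P0: store L3 := 54 → M/I/I/I on L3; bus BusUpgr; mem=33
  op12 P0: load  L2 → E/I/I/I on L2; bus BusRd; mem=30
  op13 P0: load  L0 → E/I/I/I on L0; bus BusRd; mem=50
  op14 P2: load  L3 → O/I/S/I on L3; bus BusRd; mem=33

invalidations = 1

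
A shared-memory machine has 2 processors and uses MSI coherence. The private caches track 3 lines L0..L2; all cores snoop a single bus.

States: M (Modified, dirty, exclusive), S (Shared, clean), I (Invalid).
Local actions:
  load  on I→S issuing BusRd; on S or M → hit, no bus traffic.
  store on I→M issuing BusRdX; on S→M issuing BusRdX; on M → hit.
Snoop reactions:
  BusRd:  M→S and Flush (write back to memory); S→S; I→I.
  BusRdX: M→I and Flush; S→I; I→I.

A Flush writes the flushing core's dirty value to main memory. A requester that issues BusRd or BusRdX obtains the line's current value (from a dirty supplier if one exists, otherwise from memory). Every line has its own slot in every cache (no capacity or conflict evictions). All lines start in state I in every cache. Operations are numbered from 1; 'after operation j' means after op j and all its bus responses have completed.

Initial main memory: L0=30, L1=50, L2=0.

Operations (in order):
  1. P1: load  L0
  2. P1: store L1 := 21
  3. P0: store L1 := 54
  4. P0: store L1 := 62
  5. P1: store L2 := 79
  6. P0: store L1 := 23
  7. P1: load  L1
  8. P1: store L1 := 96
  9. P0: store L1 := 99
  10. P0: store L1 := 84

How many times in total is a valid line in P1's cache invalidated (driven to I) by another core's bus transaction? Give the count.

invalidations = 2

[1] P1: load  L0 | P0:I, P1:S(30) | bus: BusRd
[2] P1: store L1 := 21 | P0:I, P1:M(21) | bus: BusRdX
[3] P0: store L1 := 54 | P0:M(54), P1:I | bus: BusRdX,Flush
[4] P0: store L1 := 62 | P0:M(62), P1:I | bus: none
[5] P1: store L2 := 79 | P0:I, P1:M(79) | bus: BusRdX
[6] P0: store L1 := 23 | P0:M(23), P1:I | bus: none
[7] P1: load  L1 | P0:S(23), P1:S(23) | bus: BusRd,Flush
[8] P1: store L1 := 96 | P0:I, P1:M(96) | bus: BusRdX
[9] P0: store L1 := 99 | P0:M(99), P1:I | bus: BusRdX,Flush
[10] P0: store L1 := 84 | P0:M(84), P1:I | bus: none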